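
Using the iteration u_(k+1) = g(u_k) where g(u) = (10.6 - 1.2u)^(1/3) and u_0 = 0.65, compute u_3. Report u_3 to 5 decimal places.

u_1 = g(0.650000) = 2.141430
u_2 = g(2.141430) = 2.002521
u_3 = g(2.002521) = 2.016282

2.01628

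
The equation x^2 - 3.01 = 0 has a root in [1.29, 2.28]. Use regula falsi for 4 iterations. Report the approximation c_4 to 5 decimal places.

1.73476

f(1.290000) = -1.345900, f(2.280000) = 2.188400
step 1: c = 1.667003, f(c) = -0.231102 < 0 → new bracket [1.667003, 2.280000]
step 2: c = 1.725554, f(c) = -0.032463 < 0 → new bracket [1.725554, 2.280000]
step 3: c = 1.733659, f(c) = -0.004428 < 0 → new bracket [1.733659, 2.280000]
step 4: c = 1.734762, f(c) = -0.000602 < 0 → new bracket [1.734762, 2.280000]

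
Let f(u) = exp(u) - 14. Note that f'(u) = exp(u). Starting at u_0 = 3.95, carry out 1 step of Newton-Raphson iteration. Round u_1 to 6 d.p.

3.219566

Newton update: u ← u − f(u)/f'(u).
u_0 = 3.950000: f = 37.935367, f' = 51.935367 → u_1 = 3.950000 - (37.935367)/(51.935367) = 3.219566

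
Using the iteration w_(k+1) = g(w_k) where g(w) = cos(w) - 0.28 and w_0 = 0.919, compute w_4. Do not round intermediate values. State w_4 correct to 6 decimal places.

0.594885

w_1 = g(0.919000) = 0.326615
w_2 = g(0.326615) = 0.667134
w_3 = g(0.667134) = 0.505598
w_4 = g(0.505598) = 0.594885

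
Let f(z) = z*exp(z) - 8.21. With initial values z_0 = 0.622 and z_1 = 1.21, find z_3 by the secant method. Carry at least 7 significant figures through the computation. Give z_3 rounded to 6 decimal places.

f(z_0) = -7.051432, f(z_1) = -4.152284
z_2 = 1.210000 - (-4.152284)·(1.210000 - 0.622000)/(-4.152284 - (-7.051432)) = 2.052159; f(z_2) = 7.765412
z_3 = 2.052159 - (7.765412)·(2.052159 - 1.210000)/(7.765412 - (-4.152284)) = 1.503419; f(z_3) = -1.449065

1.503419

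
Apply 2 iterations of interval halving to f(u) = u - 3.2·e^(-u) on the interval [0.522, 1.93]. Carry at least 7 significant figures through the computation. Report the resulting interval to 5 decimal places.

[0.87400, 1.22600]

f(0.522000) = -1.376665, f(1.930000) = 1.465526 (opposite signs)
step 1: m = 1.226000, f(m) = 0.286915 > 0 → root in [0.522000, 1.226000]
step 2: m = 0.874000, f(m) = -0.461293 < 0 → root in [0.874000, 1.226000]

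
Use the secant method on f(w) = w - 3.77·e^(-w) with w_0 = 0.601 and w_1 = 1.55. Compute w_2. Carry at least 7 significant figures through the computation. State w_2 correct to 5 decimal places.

1.22886

f(w_0) = -1.465952, f(w_1) = 0.749825
w_2 = 1.550000 - (0.749825)·(1.550000 - 0.601000)/(0.749825 - (-1.465952)) = 1.228856; f(w_2) = 0.125651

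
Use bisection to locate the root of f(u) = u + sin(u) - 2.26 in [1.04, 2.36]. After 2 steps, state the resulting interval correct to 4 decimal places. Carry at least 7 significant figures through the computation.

[1.0400, 1.3700]

f(1.040000) = -0.357596, f(2.360000) = 0.804411 (opposite signs)
step 1: m = 1.700000, f(m) = 0.431665 > 0 → root in [1.040000, 1.700000]
step 2: m = 1.370000, f(m) = 0.089908 > 0 → root in [1.040000, 1.370000]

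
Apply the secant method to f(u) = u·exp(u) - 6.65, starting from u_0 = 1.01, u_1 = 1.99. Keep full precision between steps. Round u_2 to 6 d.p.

1.332397

f(u_0) = -3.876943, f(u_1) = 7.907912
u_2 = 1.990000 - (7.907912)·(1.990000 - 1.010000)/(7.907912 - (-3.876943)) = 1.332397; f(u_2) = -1.600057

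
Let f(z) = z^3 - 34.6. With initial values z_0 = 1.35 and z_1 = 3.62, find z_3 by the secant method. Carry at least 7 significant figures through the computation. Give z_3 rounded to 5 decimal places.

3.22736

Secant update: z_(k+1) = z_k − f(z_k)·(z_k − z_(k-1))/(f(z_k) − f(z_(k-1))).
f(z_0) = -32.139625, f(z_1) = 12.837928
z_2 = 3.620000 - (12.837928)·(3.620000 - 1.350000)/(12.837928 - (-32.139625)) = 2.972075; f(z_2) = -8.346988
z_3 = 2.972075 - (-8.346988)·(2.972075 - 3.620000)/(-8.346988 - (12.837928)) = 3.227361; f(z_3) = -0.984255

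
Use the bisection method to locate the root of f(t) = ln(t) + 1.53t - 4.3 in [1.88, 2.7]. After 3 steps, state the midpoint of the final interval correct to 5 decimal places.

f(1.880000) = -0.792328, f(2.700000) = 0.824252 (opposite signs)
step 1: m = 2.290000, f(m) = 0.032252 > 0 → root in [1.880000, 2.290000]
step 2: m = 2.085000, f(m) = -0.375181 < 0 → root in [2.085000, 2.290000]
step 3: m = 2.187500, f(m) = -0.170366 < 0 → root in [2.187500, 2.290000]
Midpoint of [2.187500, 2.290000] = 2.238750

2.23875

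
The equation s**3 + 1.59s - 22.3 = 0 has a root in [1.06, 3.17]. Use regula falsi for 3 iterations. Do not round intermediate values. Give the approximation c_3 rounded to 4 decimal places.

2.6153

f(1.060000) = -19.423584, f(3.170000) = 14.595313
step 1: c = 2.264735, f(c) = -7.083187 < 0 → new bracket [2.264735, 3.170000]
step 2: c = 2.560519, f(c) = -1.441343 < 0 → new bracket [2.560519, 3.170000]
step 3: c = 2.615298, f(c) = -0.253596 < 0 → new bracket [2.615298, 3.170000]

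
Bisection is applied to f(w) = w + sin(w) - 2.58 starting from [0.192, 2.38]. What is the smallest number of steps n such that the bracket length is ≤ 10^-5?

Initial width b − a = 2.38 − 0.192 = 2.188000.
After n steps the width is (b−a)/2^n; need (b−a)/2^n ≤ 10^-5.
So n ≥ log₂(2.188000/10^-5) = log₂(218800.0000) ≈ 17.7393.
Hence n = 18.

18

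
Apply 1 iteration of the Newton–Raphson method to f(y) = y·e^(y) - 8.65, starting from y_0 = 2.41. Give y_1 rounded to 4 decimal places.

1.9311

Newton update: y ← y − f(y)/f'(y).
f'(y) = (y + 1)·e^(y)
y_0 = 2.410000: f = 18.182846, f' = 37.966808 → y_1 = 2.410000 - (18.182846)/(37.966808) = 1.931086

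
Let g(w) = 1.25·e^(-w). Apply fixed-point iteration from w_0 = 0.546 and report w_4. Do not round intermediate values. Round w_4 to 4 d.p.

0.6320

w_1 = g(0.546000) = 0.724078
w_2 = g(0.724078) = 0.605964
w_3 = g(0.605964) = 0.681935
w_4 = g(0.681935) = 0.632047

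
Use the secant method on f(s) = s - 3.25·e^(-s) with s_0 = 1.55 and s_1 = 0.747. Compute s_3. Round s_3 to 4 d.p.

f(s_0) = 0.860194, f(s_1) = -0.792804
s_2 = 0.747000 - (-0.792804)·(0.747000 - 1.550000)/(-0.792804 - (0.860194)) = 1.132131; f(s_2) = 0.084509
s_3 = 1.132131 - (0.084509)·(1.132131 - 0.747000)/(0.084509 - (-0.792804)) = 1.095033; f(s_3) = 0.007815

1.0950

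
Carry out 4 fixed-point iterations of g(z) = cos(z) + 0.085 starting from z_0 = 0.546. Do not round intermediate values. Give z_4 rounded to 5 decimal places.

z_1 = g(0.546000) = 0.939608
z_2 = g(0.939608) = 0.675104
z_3 = g(0.675104) = 0.865642
z_4 = g(0.865642) = 0.733151

0.73315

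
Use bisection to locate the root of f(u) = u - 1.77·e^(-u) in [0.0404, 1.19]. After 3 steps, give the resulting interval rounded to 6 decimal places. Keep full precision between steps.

[0.758900, 0.902600]

f(0.040400) = -1.659517, f(1.190000) = 0.651528 (opposite signs)
step 1: m = 0.615200, f(m) = -0.341543 < 0 → root in [0.615200, 1.190000]
step 2: m = 0.902600, f(m) = 0.184840 > 0 → root in [0.615200, 0.902600]
step 3: m = 0.758900, f(m) = -0.069781 < 0 → root in [0.758900, 0.902600]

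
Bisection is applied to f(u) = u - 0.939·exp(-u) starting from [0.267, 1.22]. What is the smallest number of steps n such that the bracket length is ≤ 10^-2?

7

Initial width b − a = 1.22 − 0.267 = 0.953000.
After n steps the width is (b−a)/2^n; need (b−a)/2^n ≤ 10^-2.
So n ≥ log₂(0.953000/10^-2) = log₂(95.3000) ≈ 6.5744.
Hence n = 7.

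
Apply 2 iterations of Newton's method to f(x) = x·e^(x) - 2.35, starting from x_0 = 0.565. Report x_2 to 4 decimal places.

Newton update: x ← x − f(x)/f'(x).
f'(x) = (x + 1)·e^(x)
x_0 = 0.565000: f = -1.355912, f' = 2.753536 → x_1 = 0.565000 - (-1.355912)/(2.753536) = 1.057426
x_1 = 1.057426: f = 0.694276, f' = 5.923227 → x_2 = 1.057426 - (0.694276)/(5.923227) = 0.940213

0.9402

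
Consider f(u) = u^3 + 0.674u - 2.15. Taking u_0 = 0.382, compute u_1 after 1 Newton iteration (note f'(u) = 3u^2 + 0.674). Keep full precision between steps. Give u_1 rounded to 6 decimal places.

u_0 = 0.382000: f = -1.836789, f' = 1.111772 → u_1 = 0.382000 - (-1.836789)/(1.111772) = 2.034127

2.034127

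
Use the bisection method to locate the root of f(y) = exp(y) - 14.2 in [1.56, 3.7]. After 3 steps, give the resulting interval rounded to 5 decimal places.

[2.63000, 2.89750]

f(1.560000) = -9.441179, f(3.700000) = 26.247304 (opposite signs)
step 1: m = 2.630000, f(m) = -0.326230 < 0 → root in [2.630000, 3.700000]
step 2: m = 3.165000, f(m) = 9.488744 > 0 → root in [2.630000, 3.165000]
step 3: m = 2.897500, f(m) = 3.928767 > 0 → root in [2.630000, 2.897500]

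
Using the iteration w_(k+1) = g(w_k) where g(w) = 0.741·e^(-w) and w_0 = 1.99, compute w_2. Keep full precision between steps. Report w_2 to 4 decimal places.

w_1 = g(1.990000) = 0.101291
w_2 = g(0.101291) = 0.669619

0.6696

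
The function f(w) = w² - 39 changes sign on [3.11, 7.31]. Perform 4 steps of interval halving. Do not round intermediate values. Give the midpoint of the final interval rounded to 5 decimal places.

6.12875

f(3.110000) = -29.327900, f(7.310000) = 14.436100 (opposite signs)
step 1: m = 5.210000, f(m) = -11.855900 < 0 → root in [5.210000, 7.310000]
step 2: m = 6.260000, f(m) = 0.187600 > 0 → root in [5.210000, 6.260000]
step 3: m = 5.735000, f(m) = -6.109775 < 0 → root in [5.735000, 6.260000]
step 4: m = 5.997500, f(m) = -3.029994 < 0 → root in [5.997500, 6.260000]
Midpoint of [5.997500, 6.260000] = 6.128750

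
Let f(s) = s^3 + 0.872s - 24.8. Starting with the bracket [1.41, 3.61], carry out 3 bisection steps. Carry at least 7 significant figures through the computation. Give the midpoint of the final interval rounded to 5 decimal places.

2.92250

f(1.410000) = -20.767259, f(3.610000) = 25.393801 (opposite signs)
step 1: m = 2.510000, f(m) = -6.798029 < 0 → root in [2.510000, 3.610000]
step 2: m = 3.060000, f(m) = 6.520936 > 0 → root in [2.510000, 3.060000]
step 3: m = 2.785000, f(m) = -0.770393 < 0 → root in [2.785000, 3.060000]
Midpoint of [2.785000, 3.060000] = 2.922500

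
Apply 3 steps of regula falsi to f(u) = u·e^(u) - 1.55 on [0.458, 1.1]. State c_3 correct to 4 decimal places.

0.7348

False-position update: c = (a·f(b) − b·f(a))/(f(b) − f(a)); replace the endpoint whose sign matches f(c).
f(0.458000) = -0.825944, f(1.100000) = 1.754583
step 1: c = 0.663484, f(c) = -0.261817 < 0 → new bracket [0.663484, 1.100000]
step 2: c = 0.720163, f(c) = -0.070233 < 0 → new bracket [0.720163, 1.100000]
step 3: c = 0.734782, f(c) = -0.017960 < 0 → new bracket [0.734782, 1.100000]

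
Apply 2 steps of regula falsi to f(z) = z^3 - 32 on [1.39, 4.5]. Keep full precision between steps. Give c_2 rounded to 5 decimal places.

f(1.390000) = -29.314381, f(4.500000) = 59.125000
step 1: c = 2.420850, f(c) = -17.812575 < 0 → new bracket [2.420850, 4.500000]
step 2: c = 2.902214, f(c) = -7.555089 < 0 → new bracket [2.902214, 4.500000]

2.90221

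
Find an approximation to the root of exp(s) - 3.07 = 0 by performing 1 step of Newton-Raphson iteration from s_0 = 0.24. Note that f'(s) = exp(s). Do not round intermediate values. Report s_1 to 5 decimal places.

s_0 = 0.240000: f = -1.798751, f' = 1.271249 → s_1 = 0.240000 - (-1.798751)/(1.271249) = 1.654948

1.65495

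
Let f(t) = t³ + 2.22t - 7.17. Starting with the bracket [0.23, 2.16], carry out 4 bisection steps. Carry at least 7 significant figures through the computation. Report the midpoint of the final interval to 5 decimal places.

f(0.230000) = -6.647233, f(2.160000) = 7.702896 (opposite signs)
step 1: m = 1.195000, f(m) = -2.810610 < 0 → root in [1.195000, 2.160000]
step 2: m = 1.677500, f(m) = 1.274545 > 0 → root in [1.195000, 1.677500]
step 3: m = 1.436250, f(m) = -1.018808 < 0 → root in [1.436250, 1.677500]
step 4: m = 1.556875, f(m) = 0.059909 > 0 → root in [1.436250, 1.556875]
Midpoint of [1.436250, 1.556875] = 1.496563

1.49656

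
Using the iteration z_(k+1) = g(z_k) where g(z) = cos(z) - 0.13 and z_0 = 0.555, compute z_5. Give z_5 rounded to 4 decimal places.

z_1 = g(0.555000) = 0.719900
z_2 = g(0.719900) = 0.621871
z_3 = g(0.621871) = 0.682790
z_4 = g(0.682790) = 0.645816
z_5 = g(0.645816) = 0.668609

0.6686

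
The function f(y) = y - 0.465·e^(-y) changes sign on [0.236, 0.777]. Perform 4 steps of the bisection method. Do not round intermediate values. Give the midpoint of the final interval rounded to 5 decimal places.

0.32053

f(0.236000) = -0.131248, f(0.777000) = 0.563201 (opposite signs)
step 1: m = 0.506500, f(m) = 0.226291 > 0 → root in [0.236000, 0.506500]
step 2: m = 0.371250, f(m) = 0.050460 > 0 → root in [0.236000, 0.371250]
step 3: m = 0.303625, f(m) = -0.039609 < 0 → root in [0.303625, 0.371250]
step 4: m = 0.337437, f(m) = 0.005615 > 0 → root in [0.303625, 0.337437]
Midpoint of [0.303625, 0.337437] = 0.320531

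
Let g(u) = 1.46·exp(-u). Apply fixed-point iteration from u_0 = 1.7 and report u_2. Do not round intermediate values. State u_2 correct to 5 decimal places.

1.11820

u_1 = g(1.700000) = 0.266718
u_2 = g(0.266718) = 1.118198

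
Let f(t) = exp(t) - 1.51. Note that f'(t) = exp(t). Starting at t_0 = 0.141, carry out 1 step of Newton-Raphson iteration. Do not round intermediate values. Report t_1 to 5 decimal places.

t_0 = 0.141000: f = -0.358575, f' = 1.151425 → t_1 = 0.141000 - (-0.358575)/(1.151425) = 0.452419

0.45242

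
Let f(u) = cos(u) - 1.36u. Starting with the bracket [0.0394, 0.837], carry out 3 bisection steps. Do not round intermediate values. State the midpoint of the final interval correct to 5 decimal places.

0.58775

f(0.039400) = 0.945640, f(0.837000) = -0.468626 (opposite signs)
step 1: m = 0.438200, f(m) = 0.309565 > 0 → root in [0.438200, 0.837000]
step 2: m = 0.637600, f(m) = -0.063609 < 0 → root in [0.438200, 0.637600]
step 3: m = 0.537900, f(m) = 0.127242 > 0 → root in [0.537900, 0.637600]
Midpoint of [0.537900, 0.637600] = 0.587750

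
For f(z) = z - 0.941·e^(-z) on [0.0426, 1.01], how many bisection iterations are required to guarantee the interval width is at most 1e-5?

17

Initial width b − a = 1.01 − 0.0426 = 0.967400.
After n steps the width is (b−a)/2^n; need (b−a)/2^n ≤ 1e-5.
So n ≥ log₂(0.967400/1e-5) = log₂(96740.0000) ≈ 16.5618.
Hence n = 17.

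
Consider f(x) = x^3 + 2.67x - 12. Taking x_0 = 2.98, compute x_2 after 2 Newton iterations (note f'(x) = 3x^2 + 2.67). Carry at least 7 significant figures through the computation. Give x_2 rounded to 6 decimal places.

1.940052

x_0 = 2.980000: f = 22.420192, f' = 29.311200 → x_1 = 2.980000 - (22.420192)/(29.311200) = 2.215098
x_1 = 2.215098: f = 4.783045, f' = 17.389979 → x_2 = 2.215098 - (4.783045)/(17.389979) = 1.940052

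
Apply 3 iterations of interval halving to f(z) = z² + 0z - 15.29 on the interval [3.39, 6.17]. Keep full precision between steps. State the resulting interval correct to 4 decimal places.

[3.7375, 4.0850]

f(3.390000) = -3.797900, f(6.170000) = 22.778900 (opposite signs)
step 1: m = 4.780000, f(m) = 7.558400 > 0 → root in [3.390000, 4.780000]
step 2: m = 4.085000, f(m) = 1.397225 > 0 → root in [3.390000, 4.085000]
step 3: m = 3.737500, f(m) = -1.321094 < 0 → root in [3.737500, 4.085000]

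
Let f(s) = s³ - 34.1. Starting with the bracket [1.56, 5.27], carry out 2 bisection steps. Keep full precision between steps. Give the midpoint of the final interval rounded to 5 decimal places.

2.95125

f(1.560000) = -30.303584, f(5.270000) = 112.263183 (opposite signs)
step 1: m = 3.415000, f(m) = 5.726498 > 0 → root in [1.560000, 3.415000]
step 2: m = 2.487500, f(m) = -18.708205 < 0 → root in [2.487500, 3.415000]
Midpoint of [2.487500, 3.415000] = 2.951250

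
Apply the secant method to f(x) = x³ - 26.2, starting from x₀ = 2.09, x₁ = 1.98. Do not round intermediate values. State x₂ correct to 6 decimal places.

3.463709

f(x_0) = -17.070671, f(x_1) = -18.437608
x_2 = 1.980000 - (-18.437608)·(1.980000 - 2.090000)/(-18.437608 - (-17.070671)) = 3.463709; f(x_2) = 15.355091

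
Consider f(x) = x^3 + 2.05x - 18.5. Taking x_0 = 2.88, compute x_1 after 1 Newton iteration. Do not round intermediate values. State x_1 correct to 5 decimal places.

Newton update: x ← x − f(x)/f'(x).
f'(x) = 3x^2 + 2.05
x_0 = 2.880000: f = 11.291872, f' = 26.933200 → x_1 = 2.880000 - (11.291872)/(26.933200) = 2.460745

2.46075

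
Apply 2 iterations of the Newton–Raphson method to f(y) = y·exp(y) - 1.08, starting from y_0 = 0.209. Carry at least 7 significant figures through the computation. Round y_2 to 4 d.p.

f'(y) = (y + 1)·exp(y)
y_0 = 0.209000: f = -0.822419, f' = 1.490026 → y_1 = 0.209000 - (-0.822419)/(1.490026) = 0.760949
y_1 = 0.760949: f = 0.548666, f' = 3.768973 → y_2 = 0.760949 - (0.548666)/(3.768973) = 0.615375

0.6154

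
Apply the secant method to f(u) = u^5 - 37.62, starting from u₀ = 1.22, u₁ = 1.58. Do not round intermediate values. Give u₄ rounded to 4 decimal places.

1.8712

f(u_0) = -34.917292, f(u_1) = -27.773420
u_2 = 1.580000 - (-27.773420)·(1.580000 - 1.220000)/(-27.773420 - (-34.917292)) = 2.979581; f(u_2) = 197.222283
u_3 = 2.979581 - (197.222283)·(2.979581 - 1.580000)/(197.222283 - (-27.773420)) = 1.752764; f(u_3) = -21.076887
u_4 = 1.752764 - (-21.076887)·(1.752764 - 2.979581)/(-21.076887 - (197.222283)) = 1.871214; f(u_4) = -14.678750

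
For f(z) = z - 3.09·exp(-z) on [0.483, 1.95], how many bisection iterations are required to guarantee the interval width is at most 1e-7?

24

Initial width b − a = 1.95 − 0.483 = 1.467000.
After n steps the width is (b−a)/2^n; need (b−a)/2^n ≤ 1e-7.
So n ≥ log₂(1.467000/1e-7) = log₂(14670000.0000) ≈ 23.8064.
Hence n = 24.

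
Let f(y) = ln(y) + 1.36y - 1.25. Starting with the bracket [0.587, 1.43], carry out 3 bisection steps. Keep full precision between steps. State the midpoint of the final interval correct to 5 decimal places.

f(0.587000) = -0.984410, f(1.430000) = 1.052474 (opposite signs)
step 1: m = 1.008500, f(m) = 0.130024 > 0 → root in [0.587000, 1.008500]
step 2: m = 0.797750, f(m) = -0.391020 < 0 → root in [0.797750, 1.008500]
step 3: m = 0.903125, f(m) = -0.123644 < 0 → root in [0.903125, 1.008500]
Midpoint of [0.903125, 1.008500] = 0.955812

0.95581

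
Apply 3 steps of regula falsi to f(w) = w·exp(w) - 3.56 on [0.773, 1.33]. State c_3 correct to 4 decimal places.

1.1384

f(0.773000) = -1.885485, f(1.330000) = 1.468788
step 1: c = 1.086098, f(c) = -0.342229 < 0 → new bracket [1.086098, 1.330000]
step 2: c = 1.132188, f(c) = -0.047457 < 0 → new bracket [1.132188, 1.330000]
step 3: c = 1.138379, f(c) = -0.006315 < 0 → new bracket [1.138379, 1.330000]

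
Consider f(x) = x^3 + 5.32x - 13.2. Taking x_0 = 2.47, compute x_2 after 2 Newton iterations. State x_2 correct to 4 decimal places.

1.6572

f'(x) = 3x^2 + 5.32
x_0 = 2.470000: f = 15.009623, f' = 23.622700 → x_1 = 2.470000 - (15.009623)/(23.622700) = 1.834610
x_1 = 1.834610: f = 2.735047, f' = 15.417384 → x_2 = 1.834610 - (2.735047)/(15.417384) = 1.657210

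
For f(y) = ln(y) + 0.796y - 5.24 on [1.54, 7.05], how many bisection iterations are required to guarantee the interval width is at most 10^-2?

Initial width b − a = 7.05 − 1.54 = 5.510000.
After n steps the width is (b−a)/2^n; need (b−a)/2^n ≤ 10^-2.
So n ≥ log₂(5.510000/10^-2) = log₂(551.0000) ≈ 9.1059.
Hence n = 10.

10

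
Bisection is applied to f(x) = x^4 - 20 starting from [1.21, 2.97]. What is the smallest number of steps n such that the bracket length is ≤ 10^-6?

Initial width b − a = 2.97 − 1.21 = 1.760000.
After n steps the width is (b−a)/2^n; need (b−a)/2^n ≤ 10^-6.
So n ≥ log₂(1.760000/10^-6) = log₂(1760000.0000) ≈ 20.7471.
Hence n = 21.

21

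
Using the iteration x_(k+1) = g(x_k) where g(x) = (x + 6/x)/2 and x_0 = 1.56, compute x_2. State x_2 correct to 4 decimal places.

x_1 = g(1.560000) = 2.703077
x_2 = g(2.703077) = 2.461385

2.4614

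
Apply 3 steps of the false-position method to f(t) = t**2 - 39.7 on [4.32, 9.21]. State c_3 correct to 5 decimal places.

6.28531

False-position update: c = (a·f(b) − b·f(a))/(f(b) − f(a)); replace the endpoint whose sign matches f(c).
f(4.320000) = -21.037600, f(9.210000) = 45.124100
step 1: c = 5.874885, f(c) = -5.185721 < 0 → new bracket [5.874885, 9.210000]
step 2: c = 6.218655, f(c) = -1.028333 < 0 → new bracket [6.218655, 9.210000]
step 3: c = 6.285306, f(c) = -0.194933 < 0 → new bracket [6.285306, 9.210000]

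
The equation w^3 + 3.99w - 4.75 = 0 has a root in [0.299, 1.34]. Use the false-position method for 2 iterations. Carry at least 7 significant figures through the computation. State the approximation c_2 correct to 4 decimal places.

0.9491

f(0.299000) = -3.530259, f(1.340000) = 3.002704
step 1: c = 0.861532, f(c) = -0.673027 < 0 → new bracket [0.861532, 1.340000]
step 2: c = 0.949139, f(c) = -0.107886 < 0 → new bracket [0.949139, 1.340000]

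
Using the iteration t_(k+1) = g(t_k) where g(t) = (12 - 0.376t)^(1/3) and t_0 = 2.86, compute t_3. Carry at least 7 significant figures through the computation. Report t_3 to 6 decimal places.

2.234685

t_1 = g(2.860000) = 2.218890
t_2 = g(2.218890) = 2.235091
t_3 = g(2.235091) = 2.234685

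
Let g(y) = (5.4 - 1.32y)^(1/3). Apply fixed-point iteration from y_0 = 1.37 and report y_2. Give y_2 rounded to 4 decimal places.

1.5005

y_1 = g(1.370000) = 1.531426
y_2 = g(1.531426) = 1.500521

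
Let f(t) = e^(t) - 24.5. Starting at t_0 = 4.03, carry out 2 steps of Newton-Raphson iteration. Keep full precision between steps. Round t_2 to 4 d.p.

3.2313

f'(t) = e^(t)
t_0 = 4.030000: f = 31.760911, f' = 56.260911 → t_1 = 4.030000 - (31.760911)/(56.260911) = 3.465471
t_1 = 3.465471: f = 7.491527, f' = 31.991527 → t_2 = 3.465471 - (7.491527)/(31.991527) = 3.231299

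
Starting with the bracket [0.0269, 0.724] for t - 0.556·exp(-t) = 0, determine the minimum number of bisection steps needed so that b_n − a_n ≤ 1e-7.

23

Initial width b − a = 0.724 − 0.0269 = 0.697100.
After n steps the width is (b−a)/2^n; need (b−a)/2^n ≤ 1e-7.
So n ≥ log₂(0.697100/1e-7) = log₂(6971000.0000) ≈ 22.7329.
Hence n = 23.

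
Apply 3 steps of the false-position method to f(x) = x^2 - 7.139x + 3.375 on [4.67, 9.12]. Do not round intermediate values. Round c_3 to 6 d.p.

f(4.670000) = -8.155230, f(9.120000) = 21.441720
step 1: c = 5.896166, f(c) = -3.952956 < 0 → new bracket [5.896166, 9.120000]
step 2: c = 6.397991, f(c) = -1.365971 < 0 → new bracket [6.397991, 9.120000]
step 3: c = 6.561014, f(c) = -0.417175 < 0 → new bracket [6.561014, 9.120000]

6.561014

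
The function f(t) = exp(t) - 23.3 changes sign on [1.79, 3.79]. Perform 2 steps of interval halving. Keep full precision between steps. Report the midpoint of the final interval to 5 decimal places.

3.04000

f(1.790000) = -17.310548, f(3.790000) = 20.956400 (opposite signs)
step 1: m = 2.790000, f(m) = -7.018980 < 0 → root in [2.790000, 3.790000]
step 2: m = 3.290000, f(m) = 3.542864 > 0 → root in [2.790000, 3.290000]
Midpoint of [2.790000, 3.290000] = 3.040000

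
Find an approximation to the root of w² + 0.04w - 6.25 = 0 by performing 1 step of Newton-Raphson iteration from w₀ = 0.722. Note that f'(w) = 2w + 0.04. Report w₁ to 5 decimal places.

w_0 = 0.722000: f = -5.699836, f' = 1.484000 → w_1 = 0.722000 - (-5.699836)/(1.484000) = 4.562860

4.56286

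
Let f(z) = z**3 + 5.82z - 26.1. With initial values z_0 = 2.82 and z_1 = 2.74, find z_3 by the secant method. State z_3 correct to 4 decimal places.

f(z_0) = 12.738168, f(z_1) = 10.417624
z_2 = 2.740000 - (10.417624)·(2.740000 - 2.820000)/(10.417624 - (12.738168)) = 2.380856; f(z_2) = 1.252401
z_3 = 2.380856 - (1.252401)·(2.380856 - 2.740000)/(1.252401 - (10.417624)) = 2.331780; f(z_3) = 0.149305

2.3318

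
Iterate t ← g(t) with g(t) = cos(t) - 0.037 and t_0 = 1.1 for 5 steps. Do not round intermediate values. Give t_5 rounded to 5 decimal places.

0.66887

t_1 = g(1.100000) = 0.416596
t_2 = g(0.416596) = 0.877472
t_3 = g(0.877472) = 0.602098
t_4 = g(0.602098) = 0.787149
t_5 = g(0.787149) = 0.668867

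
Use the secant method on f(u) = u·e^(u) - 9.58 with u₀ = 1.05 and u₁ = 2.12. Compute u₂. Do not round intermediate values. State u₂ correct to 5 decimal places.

f(u_0) = -6.579466, f(u_1) = 8.082011
u_2 = 2.120000 - (8.082011)·(2.120000 - 1.050000)/(8.082011 - (-6.579466)) = 1.530172; f(u_2) = -2.512181

1.53017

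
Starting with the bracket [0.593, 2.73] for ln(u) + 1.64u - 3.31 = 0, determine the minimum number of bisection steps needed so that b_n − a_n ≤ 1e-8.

28

Initial width b − a = 2.73 − 0.593 = 2.137000.
After n steps the width is (b−a)/2^n; need (b−a)/2^n ≤ 1e-8.
So n ≥ log₂(2.137000/1e-8) = log₂(213700000.0000) ≈ 27.6710.
Hence n = 28.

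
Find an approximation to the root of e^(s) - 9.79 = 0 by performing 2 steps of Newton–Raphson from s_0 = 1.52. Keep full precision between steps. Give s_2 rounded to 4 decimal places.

Newton update: s ← s − f(s)/f'(s).
f'(s) = e^(s)
s_0 = 1.520000: f = -5.217775, f' = 4.572225 → s_1 = 1.520000 - (-5.217775)/(4.572225) = 2.661189
s_1 = 2.661189: f = 4.523303, f' = 14.313303 → s_2 = 2.661189 - (4.523303)/(14.313303) = 2.345168

2.3452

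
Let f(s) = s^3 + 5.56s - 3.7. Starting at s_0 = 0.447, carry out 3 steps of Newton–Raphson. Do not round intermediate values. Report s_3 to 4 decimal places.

0.6222

Newton update: s ← s − f(s)/f'(s).
f'(s) = 3s^2 + 5.56
s_0 = 0.447000: f = -1.125365, f' = 6.159427 → s_1 = 0.447000 - (-1.125365)/(6.159427) = 0.629706
s_1 = 0.629706: f = 0.050864, f' = 6.749590 → s_2 = 0.629706 - (0.050864)/(6.749590) = 0.622170
s_2 = 0.622170: f = 0.000107, f' = 6.721288 → s_3 = 0.622170 - (0.000107)/(6.721288) = 0.622154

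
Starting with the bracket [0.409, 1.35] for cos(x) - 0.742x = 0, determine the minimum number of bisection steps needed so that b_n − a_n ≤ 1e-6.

Initial width b − a = 1.35 − 0.409 = 0.941000.
After n steps the width is (b−a)/2^n; need (b−a)/2^n ≤ 1e-6.
So n ≥ log₂(0.941000/1e-6) = log₂(941000.0000) ≈ 19.8438.
Hence n = 20.

20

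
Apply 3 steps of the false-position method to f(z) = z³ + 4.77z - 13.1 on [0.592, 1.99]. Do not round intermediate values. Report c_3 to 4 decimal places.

1.7044

False-position update: c = (a·f(b) − b·f(a))/(f(b) − f(a)); replace the endpoint whose sign matches f(c).
f(0.592000) = -10.068685, f(1.990000) = 4.272899
step 1: c = 1.573483, f(c) = -1.698779 < 0 → new bracket [1.573483, 1.990000]
step 2: c = 1.691971, f(c) = -0.185585 < 0 → new bracket [1.691971, 1.990000]
step 3: c = 1.704376, f(c) = -0.019085 < 0 → new bracket [1.704376, 1.990000]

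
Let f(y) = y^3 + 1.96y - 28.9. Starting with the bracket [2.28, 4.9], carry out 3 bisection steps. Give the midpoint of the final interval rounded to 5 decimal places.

f(2.280000) = -12.578848, f(4.900000) = 98.353000 (opposite signs)
step 1: m = 3.590000, f(m) = 24.404679 > 0 → root in [2.280000, 3.590000]
step 2: m = 2.935000, f(m) = 2.135350 > 0 → root in [2.280000, 2.935000]
step 3: m = 2.607500, f(m) = -6.060761 < 0 → root in [2.607500, 2.935000]
Midpoint of [2.607500, 2.935000] = 2.771250

2.77125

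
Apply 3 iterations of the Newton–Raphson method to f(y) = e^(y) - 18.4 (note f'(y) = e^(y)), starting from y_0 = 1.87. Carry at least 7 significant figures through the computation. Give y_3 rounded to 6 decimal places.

y_0 = 1.870000: f = -11.911704, f' = 6.488296 → y_1 = 1.870000 - (-11.911704)/(6.488296) = 3.705875
y_1 = 3.705875: f = 22.285647, f' = 40.685647 → y_2 = 3.705875 - (22.285647)/(40.685647) = 3.158123
y_2 = 3.158123: f = 5.126403, f' = 23.526403 → y_3 = 3.158123 - (5.126403)/(23.526403) = 2.940223

2.940223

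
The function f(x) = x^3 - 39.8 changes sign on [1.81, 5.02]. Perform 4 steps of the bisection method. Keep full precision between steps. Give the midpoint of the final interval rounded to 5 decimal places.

f(1.810000) = -33.870259, f(5.020000) = 86.706008 (opposite signs)
step 1: m = 3.415000, f(m) = 0.026498 > 0 → root in [1.810000, 3.415000]
step 2: m = 2.612500, f(m) = -21.969279 < 0 → root in [2.612500, 3.415000]
step 3: m = 3.013750, f(m) = -12.427046 < 0 → root in [3.013750, 3.415000]
step 4: m = 3.214375, f(m) = -6.588413 < 0 → root in [3.214375, 3.415000]
Midpoint of [3.214375, 3.415000] = 3.314687

3.31469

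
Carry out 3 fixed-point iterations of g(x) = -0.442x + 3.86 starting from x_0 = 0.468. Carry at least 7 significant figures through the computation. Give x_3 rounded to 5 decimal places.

2.86757

x_1 = g(0.468000) = 3.653144
x_2 = g(3.653144) = 2.245310
x_3 = g(2.245310) = 2.867573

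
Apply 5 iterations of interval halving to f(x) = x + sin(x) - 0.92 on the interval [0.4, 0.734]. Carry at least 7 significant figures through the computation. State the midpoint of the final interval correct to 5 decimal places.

f(0.400000) = -0.130582, f(0.734000) = 0.483845 (opposite signs)
step 1: m = 0.567000, f(m) = 0.184104 > 0 → root in [0.400000, 0.567000]
step 2: m = 0.483500, f(m) = 0.028381 > 0 → root in [0.400000, 0.483500]
step 3: m = 0.441750, f(m) = -0.050728 < 0 → root in [0.441750, 0.483500]
step 4: m = 0.462625, f(m) = -0.011076 < 0 → root in [0.462625, 0.483500]
step 5: m = 0.473062, f(m) = 0.008677 > 0 → root in [0.462625, 0.473062]
Midpoint of [0.462625, 0.473062] = 0.467844

0.46784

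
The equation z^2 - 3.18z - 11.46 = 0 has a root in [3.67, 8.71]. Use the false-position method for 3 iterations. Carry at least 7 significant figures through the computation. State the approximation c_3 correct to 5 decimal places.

5.26630

False-position update: c = (a·f(b) − b·f(a))/(f(b) − f(a)); replace the endpoint whose sign matches f(c).
f(3.670000) = -9.661700, f(8.710000) = 36.706300
step 1: c = 4.720185, f(c) = -4.190043 < 0 → new bracket [4.720185, 8.710000]
step 2: c = 5.128962, f(c) = -1.463847 < 0 → new bracket [5.128962, 8.710000]
step 3: c = 5.266297, f(c) = -0.472940 < 0 → new bracket [5.266297, 8.710000]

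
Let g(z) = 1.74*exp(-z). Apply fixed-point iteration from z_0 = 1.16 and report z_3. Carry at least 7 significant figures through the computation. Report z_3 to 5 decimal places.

0.63472

z_1 = g(1.160000) = 0.545466
z_2 = g(0.545466) = 1.008455
z_3 = g(1.008455) = 0.634721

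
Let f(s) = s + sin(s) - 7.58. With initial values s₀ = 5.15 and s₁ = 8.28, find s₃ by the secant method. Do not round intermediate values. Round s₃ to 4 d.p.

f(s_0) = -3.335767, f(s_1) = 1.610618
s_2 = 8.280000 - (1.610618)·(8.280000 - 5.150000)/(1.610618 - (-3.335767)) = 7.260824; f(s_2) = 0.510004
s_3 = 7.260824 - (0.510004)·(7.260824 - 8.280000)/(0.510004 - (1.610618)) = 6.788557; f(s_3) = -0.307310

6.7886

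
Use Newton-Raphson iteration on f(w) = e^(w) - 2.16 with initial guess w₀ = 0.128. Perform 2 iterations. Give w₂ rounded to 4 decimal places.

0.8008

f'(w) = e^(w)
w_0 = 0.128000: f = -1.023447, f' = 1.136553 → w_1 = 0.128000 - (-1.023447)/(1.136553) = 1.028483
w_1 = 1.028483: f = 0.636821, f' = 2.796821 → w_2 = 1.028483 - (0.636821)/(2.796821) = 0.800789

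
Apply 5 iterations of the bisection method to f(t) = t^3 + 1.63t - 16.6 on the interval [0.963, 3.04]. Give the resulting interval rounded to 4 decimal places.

[2.3260, 2.3909]

f(0.963000) = -14.137254, f(3.040000) = 16.449664 (opposite signs)
step 1: m = 2.001500, f(m) = -5.319541 < 0 → root in [2.001500, 3.040000]
step 2: m = 2.520750, f(m) = 3.526123 > 0 → root in [2.001500, 2.520750]
step 3: m = 2.261125, f(m) = -1.353944 < 0 → root in [2.261125, 2.520750]
step 4: m = 2.390937, f(m) = 0.965219 > 0 → root in [2.261125, 2.390937]
step 5: m = 2.326031, f(m) = -0.223760 < 0 → root in [2.326031, 2.390937]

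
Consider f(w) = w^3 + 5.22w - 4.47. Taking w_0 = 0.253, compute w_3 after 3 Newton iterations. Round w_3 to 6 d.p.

0.769153

Newton update: w ← w − f(w)/f'(w).
f'(w) = 3w^2 + 5.22
w_0 = 0.253000: f = -3.133146, f' = 5.412027 → w_1 = 0.253000 - (-3.133146)/(5.412027) = 0.831923
w_1 = 0.831923: f = 0.448407, f' = 7.296287 → w_2 = 0.831923 - (0.448407)/(7.296287) = 0.770466
w_2 = 0.770466: f = 0.009194, f' = 7.000853 → w_3 = 0.770466 - (0.009194)/(7.000853) = 0.769153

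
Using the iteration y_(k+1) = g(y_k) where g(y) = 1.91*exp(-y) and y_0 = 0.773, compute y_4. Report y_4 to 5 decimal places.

0.80334

y_1 = g(0.773000) = 0.881706
y_2 = g(0.881706) = 0.790885
y_3 = g(0.790885) = 0.866077
y_4 = g(0.866077) = 0.803343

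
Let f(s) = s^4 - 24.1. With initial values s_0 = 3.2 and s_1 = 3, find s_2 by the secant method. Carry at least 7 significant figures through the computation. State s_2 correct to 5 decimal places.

2.52300

f(s_0) = 80.757600, f(s_1) = 56.900000
s_2 = 3.000000 - (56.900000)·(3.000000 - 3.200000)/(56.900000 - (80.757600)) = 2.523003; f(s_2) = 16.420162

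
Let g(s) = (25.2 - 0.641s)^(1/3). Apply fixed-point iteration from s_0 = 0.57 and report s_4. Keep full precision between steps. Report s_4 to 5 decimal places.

s_1 = g(0.570000) = 2.917556
s_2 = g(2.917556) = 2.857397
s_3 = g(2.857397) = 2.858971
s_4 = g(2.858971) = 2.858930

2.85893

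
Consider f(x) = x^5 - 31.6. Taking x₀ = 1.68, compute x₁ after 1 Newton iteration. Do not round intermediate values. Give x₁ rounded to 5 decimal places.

f'(x) = 5x⁴
x_0 = 1.680000: f = -18.217218, f' = 39.829709 → x_1 = 1.680000 - (-18.217218)/(39.829709) = 2.137378

2.13738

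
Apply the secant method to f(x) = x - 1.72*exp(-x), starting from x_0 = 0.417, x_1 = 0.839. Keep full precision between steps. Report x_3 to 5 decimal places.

0.78468

f(x_0) = -0.716516, f(x_1) = 0.095715
x_2 = 0.839000 - (0.095715)·(0.839000 - 0.417000)/(0.095715 - (-0.716516)) = 0.789271; f(x_2) = 0.008088
x_3 = 0.789271 - (0.008088)·(0.789271 - 0.839000)/(0.008088 - (0.095715)) = 0.784681; f(x_3) = -0.000096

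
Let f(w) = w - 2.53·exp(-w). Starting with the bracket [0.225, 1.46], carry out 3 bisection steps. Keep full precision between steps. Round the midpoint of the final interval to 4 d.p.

f(0.225000) = -1.795246, f(1.460000) = 0.872442 (opposite signs)
step 1: m = 0.842500, f(m) = -0.247000 < 0 → root in [0.842500, 1.460000]
step 2: m = 1.151250, f(m) = 0.351160 > 0 → root in [0.842500, 1.151250]
step 3: m = 0.996875, f(m) = 0.063227 > 0 → root in [0.842500, 0.996875]
Midpoint of [0.842500, 0.996875] = 0.919687

0.9197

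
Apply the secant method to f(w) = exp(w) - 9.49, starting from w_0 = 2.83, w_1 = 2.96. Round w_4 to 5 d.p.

f(w_0) = 7.455461, f(w_1) = 9.807972
w_2 = 2.960000 - (9.807972)·(2.960000 - 2.830000)/(9.807972 - (7.455461)) = 2.418010; f(w_2) = 1.733507
w_3 = 2.418010 - (1.733507)·(2.418010 - 2.960000)/(1.733507 - (9.807972)) = 2.301651; f(w_3) = 0.500660
w_4 = 2.301651 - (0.500660)·(2.301651 - 2.418010)/(0.500660 - (1.733507)) = 2.254397; f(w_4) = 0.039544

2.25440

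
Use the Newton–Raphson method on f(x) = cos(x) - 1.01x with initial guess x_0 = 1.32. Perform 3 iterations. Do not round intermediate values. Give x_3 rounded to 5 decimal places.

0.73469

f'(x) = -sin(x) - 1.01
x_0 = 1.320000: f = -1.085025, f' = -1.978715 → x_1 = 1.320000 - (-1.085025)/(-1.978715) = 0.771652
x_1 = 0.771652: f = -0.062609, f' = -1.707320 → x_2 = 0.771652 - (-0.062609)/(-1.707320) = 0.734981
x_2 = 0.734981: f = -0.000488, f' = -1.680573 → x_3 = 0.734981 - (-0.000488)/(-1.680573) = 0.734691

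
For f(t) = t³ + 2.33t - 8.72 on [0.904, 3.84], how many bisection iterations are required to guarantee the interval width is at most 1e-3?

Initial width b − a = 3.84 − 0.904 = 2.936000.
After n steps the width is (b−a)/2^n; need (b−a)/2^n ≤ 1e-3.
So n ≥ log₂(2.936000/1e-3) = log₂(2936.0000) ≈ 11.5196.
Hence n = 12.

12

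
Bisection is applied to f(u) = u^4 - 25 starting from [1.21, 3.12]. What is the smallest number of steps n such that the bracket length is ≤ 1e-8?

28

Initial width b − a = 3.12 − 1.21 = 1.910000.
After n steps the width is (b−a)/2^n; need (b−a)/2^n ≤ 1e-8.
So n ≥ log₂(1.910000/1e-8) = log₂(191000000.0000) ≈ 27.5090.
Hence n = 28.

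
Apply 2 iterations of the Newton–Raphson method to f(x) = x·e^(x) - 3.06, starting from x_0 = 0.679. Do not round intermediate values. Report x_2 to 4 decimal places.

f'(x) = (x + 1)·e^(x)
x_0 = 0.679000: f = -1.721077, f' = 3.310828 → x_1 = 0.679000 - (-1.721077)/(3.310828) = 1.198833
x_1 = 1.198833: f = 0.915621, f' = 7.291864 → x_2 = 1.198833 - (0.915621)/(7.291864) = 1.073265

1.0733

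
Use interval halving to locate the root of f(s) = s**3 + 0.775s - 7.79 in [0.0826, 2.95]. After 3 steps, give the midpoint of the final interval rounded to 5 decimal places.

1.69551

f(0.082600) = -7.725421, f(2.950000) = 20.168625 (opposite signs)
step 1: m = 1.516300, f(m) = -3.128643 < 0 → root in [1.516300, 2.950000]
step 2: m = 2.233150, f(m) = 5.077319 > 0 → root in [1.516300, 2.233150]
step 3: m = 1.874725, f(m) = 0.251809 > 0 → root in [1.516300, 1.874725]
Midpoint of [1.516300, 1.874725] = 1.695513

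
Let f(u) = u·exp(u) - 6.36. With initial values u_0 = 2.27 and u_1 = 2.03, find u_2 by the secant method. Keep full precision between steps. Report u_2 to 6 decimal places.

1.694932

f(u_0) = 15.612240, f(u_1) = 9.096595
u_2 = 2.030000 - (9.096595)·(2.030000 - 2.270000)/(9.096595 - (15.612240)) = 1.694932; f(u_2) = 2.871069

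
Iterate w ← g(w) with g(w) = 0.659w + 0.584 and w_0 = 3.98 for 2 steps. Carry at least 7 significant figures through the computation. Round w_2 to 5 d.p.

w_1 = g(3.980000) = 3.206820
w_2 = g(3.206820) = 2.697294

2.69729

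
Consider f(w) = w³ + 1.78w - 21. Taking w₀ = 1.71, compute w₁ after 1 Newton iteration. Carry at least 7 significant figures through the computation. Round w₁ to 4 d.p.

2.9378

f'(w) = 3w² + 1.78
w_0 = 1.710000: f = -12.955989, f' = 10.552300 → w_1 = 1.710000 - (-12.955989)/(10.552300) = 2.937788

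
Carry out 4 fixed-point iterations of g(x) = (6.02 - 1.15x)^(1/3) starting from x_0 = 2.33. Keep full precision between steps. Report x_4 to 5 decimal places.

1.60983

x_1 = g(2.330000) = 1.494871
x_2 = g(1.494871) = 1.626247
x_3 = g(1.626247) = 1.606977
x_4 = g(1.606977) = 1.609832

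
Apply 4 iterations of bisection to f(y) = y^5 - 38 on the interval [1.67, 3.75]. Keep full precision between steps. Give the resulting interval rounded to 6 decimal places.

f(1.670000) = -25.010801, f(3.750000) = 703.577148 (opposite signs)
step 1: m = 2.710000, f(m) = 108.166031 > 0 → root in [1.670000, 2.710000]
step 2: m = 2.190000, f(m) = 12.375640 > 0 → root in [1.670000, 2.190000]
step 3: m = 1.930000, f(m) = -11.221482 < 0 → root in [1.930000, 2.190000]
step 4: m = 2.060000, f(m) = -0.903230 < 0 → root in [2.060000, 2.190000]

[2.060000, 2.190000]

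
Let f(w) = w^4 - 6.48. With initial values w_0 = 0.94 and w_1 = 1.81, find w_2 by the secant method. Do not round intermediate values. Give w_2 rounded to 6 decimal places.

1.438222

f(w_0) = -5.699251, f(w_1) = 4.252831
w_2 = 1.810000 - (4.252831)·(1.810000 - 0.940000)/(4.252831 - (-5.699251)) = 1.438222; f(w_2) = -2.201378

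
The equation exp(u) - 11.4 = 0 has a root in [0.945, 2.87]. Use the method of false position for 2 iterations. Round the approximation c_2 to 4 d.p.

2.3569

f(0.945000) = -8.827187, f(2.870000) = 6.237018
step 1: c = 2.072994, f(c) = -3.451414 < 0 → new bracket [2.072994, 2.870000]
step 2: c = 2.356920, f(c) = -0.841618 < 0 → new bracket [2.356920, 2.870000]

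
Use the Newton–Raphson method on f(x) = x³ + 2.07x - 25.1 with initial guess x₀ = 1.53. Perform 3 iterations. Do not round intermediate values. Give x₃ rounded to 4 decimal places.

2.7030

f'(x) = 3x² + 2.07
x_0 = 1.530000: f = -18.351323, f' = 9.092700 → x_1 = 1.530000 - (-18.351323)/(9.092700) = 3.548248
x_1 = 3.548248: f = 26.917540, f' = 39.840190 → x_2 = 3.548248 - (26.917540)/(39.840190) = 2.872610
x_2 = 2.872610: f = 4.550762, f' = 26.825666 → x_3 = 2.872610 - (4.550762)/(26.825666) = 2.702968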